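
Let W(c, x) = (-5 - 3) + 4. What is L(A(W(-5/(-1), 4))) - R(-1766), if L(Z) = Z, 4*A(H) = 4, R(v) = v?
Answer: 1767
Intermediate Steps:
W(c, x) = -4 (W(c, x) = -8 + 4 = -4)
A(H) = 1 (A(H) = (1/4)*4 = 1)
L(A(W(-5/(-1), 4))) - R(-1766) = 1 - 1*(-1766) = 1 + 1766 = 1767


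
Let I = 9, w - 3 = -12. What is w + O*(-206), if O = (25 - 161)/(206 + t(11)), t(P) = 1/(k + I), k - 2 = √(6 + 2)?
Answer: 609266415/4799801 + 56032*√2/4799801 ≈ 126.95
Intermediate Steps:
w = -9 (w = 3 - 12 = -9)
k = 2 + 2*√2 (k = 2 + √(6 + 2) = 2 + √8 = 2 + 2*√2 ≈ 4.8284)
t(P) = 1/(11 + 2*√2) (t(P) = 1/((2 + 2*√2) + 9) = 1/(11 + 2*√2))
O = -136/(23289/113 - 2*√2/113) (O = (25 - 161)/(206 + (11/113 - 2*√2/113)) = -136/(23289/113 - 2*√2/113) ≈ -0.65996)
w + O*(-206) = -9 + (-3167304/4799801 - 272*√2/4799801)*(-206) = -9 + (652464624/4799801 + 56032*√2/4799801) = 609266415/4799801 + 56032*√2/4799801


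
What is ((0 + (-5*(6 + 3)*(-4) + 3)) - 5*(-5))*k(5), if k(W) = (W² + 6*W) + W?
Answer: 12480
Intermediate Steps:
k(W) = W² + 7*W
((0 + (-5*(6 + 3)*(-4) + 3)) - 5*(-5))*k(5) = ((0 + (-5*(6 + 3)*(-4) + 3)) - 5*(-5))*(5*(7 + 5)) = ((0 + (-45*(-4) + 3)) + 25)*(5*12) = ((0 + (-5*(-36) + 3)) + 25)*60 = ((0 + (180 + 3)) + 25)*60 = ((0 + 183) + 25)*60 = (183 + 25)*60 = 208*60 = 12480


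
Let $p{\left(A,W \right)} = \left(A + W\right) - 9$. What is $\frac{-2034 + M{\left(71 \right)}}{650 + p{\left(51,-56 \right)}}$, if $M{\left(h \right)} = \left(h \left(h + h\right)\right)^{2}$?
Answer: $\frac{50822345}{318} \approx 1.5982 \cdot 10^{5}$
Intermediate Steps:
$M{\left(h \right)} = 4 h^{4}$ ($M{\left(h \right)} = \left(h 2 h\right)^{2} = \left(2 h^{2}\right)^{2} = 4 h^{4}$)
$p{\left(A,W \right)} = -9 + A + W$
$\frac{-2034 + M{\left(71 \right)}}{650 + p{\left(51,-56 \right)}} = \frac{-2034 + 4 \cdot 71^{4}}{650 - 14} = \frac{-2034 + 4 \cdot 25411681}{650 - 14} = \frac{-2034 + 101646724}{636} = 101644690 \cdot \frac{1}{636} = \frac{50822345}{318}$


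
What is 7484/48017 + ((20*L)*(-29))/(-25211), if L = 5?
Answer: 327928424/1210556587 ≈ 0.27089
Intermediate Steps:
7484/48017 + ((20*L)*(-29))/(-25211) = 7484/48017 + ((20*5)*(-29))/(-25211) = 7484*(1/48017) + (100*(-29))*(-1/25211) = 7484/48017 - 2900*(-1/25211) = 7484/48017 + 2900/25211 = 327928424/1210556587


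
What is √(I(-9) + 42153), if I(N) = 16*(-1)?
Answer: √42137 ≈ 205.27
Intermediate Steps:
I(N) = -16
√(I(-9) + 42153) = √(-16 + 42153) = √42137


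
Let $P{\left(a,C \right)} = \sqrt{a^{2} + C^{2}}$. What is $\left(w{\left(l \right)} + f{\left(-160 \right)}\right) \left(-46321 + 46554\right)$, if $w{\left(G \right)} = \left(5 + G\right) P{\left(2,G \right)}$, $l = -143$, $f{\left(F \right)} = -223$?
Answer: $-51959 - 32154 \sqrt{20453} \approx -4.6504 \cdot 10^{6}$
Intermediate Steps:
$P{\left(a,C \right)} = \sqrt{C^{2} + a^{2}}$
$w{\left(G \right)} = \sqrt{4 + G^{2}} \left(5 + G\right)$ ($w{\left(G \right)} = \left(5 + G\right) \sqrt{G^{2} + 2^{2}} = \left(5 + G\right) \sqrt{G^{2} + 4} = \left(5 + G\right) \sqrt{4 + G^{2}} = \sqrt{4 + G^{2}} \left(5 + G\right)$)
$\left(w{\left(l \right)} + f{\left(-160 \right)}\right) \left(-46321 + 46554\right) = \left(\sqrt{4 + \left(-143\right)^{2}} \left(5 - 143\right) - 223\right) \left(-46321 + 46554\right) = \left(\sqrt{4 + 20449} \left(-138\right) - 223\right) 233 = \left(\sqrt{20453} \left(-138\right) - 223\right) 233 = \left(- 138 \sqrt{20453} - 223\right) 233 = \left(-223 - 138 \sqrt{20453}\right) 233 = -51959 - 32154 \sqrt{20453}$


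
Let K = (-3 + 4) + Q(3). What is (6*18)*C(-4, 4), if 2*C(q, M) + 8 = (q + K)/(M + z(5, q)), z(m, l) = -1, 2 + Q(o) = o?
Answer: -468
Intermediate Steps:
Q(o) = -2 + o
K = 2 (K = (-3 + 4) + (-2 + 3) = 1 + 1 = 2)
C(q, M) = -4 + (2 + q)/(2*(-1 + M)) (C(q, M) = -4 + ((q + 2)/(M - 1))/2 = -4 + ((2 + q)/(-1 + M))/2 = -4 + (2 + q)/(2*(-1 + M)))
(6*18)*C(-4, 4) = (6*18)*((10 - 4 - 8*4)/(2*(-1 + 4))) = 108*((½)*(10 - 4 - 32)/3) = 108*((½)*(⅓)*(-26)) = 108*(-13/3) = -468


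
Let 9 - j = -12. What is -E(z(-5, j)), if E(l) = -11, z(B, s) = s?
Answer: 11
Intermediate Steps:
j = 21 (j = 9 - 1*(-12) = 9 + 12 = 21)
-E(z(-5, j)) = -1*(-11) = 11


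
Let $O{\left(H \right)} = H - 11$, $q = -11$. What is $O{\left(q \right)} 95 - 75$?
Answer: $-2165$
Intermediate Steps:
$O{\left(H \right)} = -11 + H$
$O{\left(q \right)} 95 - 75 = \left(-11 - 11\right) 95 - 75 = \left(-22\right) 95 - 75 = -2090 - 75 = -2165$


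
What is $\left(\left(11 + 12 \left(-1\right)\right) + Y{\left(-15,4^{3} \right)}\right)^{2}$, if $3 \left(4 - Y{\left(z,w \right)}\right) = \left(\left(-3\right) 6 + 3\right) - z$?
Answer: $9$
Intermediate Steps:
$Y{\left(z,w \right)} = 9 + \frac{z}{3}$ ($Y{\left(z,w \right)} = 4 - \frac{\left(\left(-3\right) 6 + 3\right) - z}{3} = 4 - \frac{\left(-18 + 3\right) - z}{3} = 4 - \frac{-15 - z}{3} = 4 + \left(5 + \frac{z}{3}\right) = 9 + \frac{z}{3}$)
$\left(\left(11 + 12 \left(-1\right)\right) + Y{\left(-15,4^{3} \right)}\right)^{2} = \left(\left(11 + 12 \left(-1\right)\right) + \left(9 + \frac{1}{3} \left(-15\right)\right)\right)^{2} = \left(\left(11 - 12\right) + \left(9 - 5\right)\right)^{2} = \left(-1 + 4\right)^{2} = 3^{2} = 9$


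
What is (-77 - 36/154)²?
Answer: 35366809/5929 ≈ 5965.1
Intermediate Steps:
(-77 - 36/154)² = (-77 - 36*1/154)² = (-77 - 18/77)² = (-5947/77)² = 35366809/5929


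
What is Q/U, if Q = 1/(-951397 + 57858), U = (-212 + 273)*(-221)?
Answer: 1/12045799259 ≈ 8.3016e-11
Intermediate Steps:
U = -13481 (U = 61*(-221) = -13481)
Q = -1/893539 (Q = 1/(-893539) = -1/893539 ≈ -1.1191e-6)
Q/U = -1/893539/(-13481) = -1/893539*(-1/13481) = 1/12045799259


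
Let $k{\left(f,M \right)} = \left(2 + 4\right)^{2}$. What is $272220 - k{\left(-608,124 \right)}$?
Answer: $272184$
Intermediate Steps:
$k{\left(f,M \right)} = 36$ ($k{\left(f,M \right)} = 6^{2} = 36$)
$272220 - k{\left(-608,124 \right)} = 272220 - 36 = 272184$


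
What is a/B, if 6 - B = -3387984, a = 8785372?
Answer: 4392686/1693995 ≈ 2.5931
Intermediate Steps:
B = 3387990 (B = 6 - 1*(-3387984) = 6 + 3387984 = 3387990)
a/B = 8785372/3387990 = 8785372*(1/3387990) = 4392686/1693995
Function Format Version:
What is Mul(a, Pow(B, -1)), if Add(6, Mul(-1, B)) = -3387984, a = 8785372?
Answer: Rational(4392686, 1693995) ≈ 2.5931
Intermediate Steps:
B = 3387990 (B = Add(6, Mul(-1, -3387984)) = Add(6, 3387984) = 3387990)
Mul(a, Pow(B, -1)) = Mul(8785372, Pow(3387990, -1)) = Mul(8785372, Rational(1, 3387990)) = Rational(4392686, 1693995)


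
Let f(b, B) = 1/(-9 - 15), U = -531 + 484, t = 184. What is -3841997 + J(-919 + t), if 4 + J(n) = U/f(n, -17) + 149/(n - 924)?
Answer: -6372008456/1659 ≈ -3.8409e+6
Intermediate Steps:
U = -47
f(b, B) = -1/24 (f(b, B) = 1/(-24) = -1/24)
J(n) = 1124 + 149/(-924 + n) (J(n) = -4 + (-47/(-1/24) + 149/(n - 924)) = -4 + (-47*(-24) + 149/(-924 + n)) = -4 + (1128 + 149/(-924 + n)) = 1124 + 149/(-924 + n))
-3841997 + J(-919 + t) = -3841997 + (-1038427 + 1124*(-919 + 184))/(-924 + (-919 + 184)) = -3841997 + (-1038427 + 1124*(-735))/(-924 - 735) = -3841997 + (-1038427 - 826140)/(-1659) = -3841997 - 1/1659*(-1864567) = -3841997 + 1864567/1659 = -6372008456/1659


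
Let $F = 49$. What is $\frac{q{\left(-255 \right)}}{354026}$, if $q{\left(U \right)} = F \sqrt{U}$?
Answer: $\frac{49 i \sqrt{255}}{354026} \approx 0.0022102 i$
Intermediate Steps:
$q{\left(U \right)} = 49 \sqrt{U}$
$\frac{q{\left(-255 \right)}}{354026} = \frac{49 \sqrt{-255}}{354026} = 49 i \sqrt{255} \cdot \frac{1}{354026} = \frac{49 i \sqrt{255}}{354026}$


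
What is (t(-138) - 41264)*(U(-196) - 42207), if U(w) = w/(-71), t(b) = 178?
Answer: 123114240086/71 ≈ 1.7340e+9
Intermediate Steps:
U(w) = -w/71 (U(w) = w*(-1/71) = -w/71)
(t(-138) - 41264)*(U(-196) - 42207) = (178 - 41264)*(-1/71*(-196) - 42207) = -41086*(196/71 - 42207) = -41086*(-2996501/71) = 123114240086/71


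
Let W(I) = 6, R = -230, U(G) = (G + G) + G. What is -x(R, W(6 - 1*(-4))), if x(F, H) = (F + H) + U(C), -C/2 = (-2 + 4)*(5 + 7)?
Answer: 368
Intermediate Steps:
C = -48 (C = -2*(-2 + 4)*(5 + 7) = -4*12 = -2*24 = -48)
U(G) = 3*G (U(G) = 2*G + G = 3*G)
x(F, H) = -144 + F + H (x(F, H) = (F + H) + 3*(-48) = (F + H) - 144 = -144 + F + H)
-x(R, W(6 - 1*(-4))) = -(-144 - 230 + 6) = -1*(-368) = 368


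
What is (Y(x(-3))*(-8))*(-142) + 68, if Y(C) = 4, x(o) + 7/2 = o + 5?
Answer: 4612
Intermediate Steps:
x(o) = 3/2 + o (x(o) = -7/2 + (o + 5) = -7/2 + (5 + o) = 3/2 + o)
(Y(x(-3))*(-8))*(-142) + 68 = (4*(-8))*(-142) + 68 = -32*(-142) + 68 = 4544 + 68 = 4612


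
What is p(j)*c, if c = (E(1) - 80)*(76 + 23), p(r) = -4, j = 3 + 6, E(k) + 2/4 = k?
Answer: 31482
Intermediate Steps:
E(k) = -1/2 + k
j = 9
c = -15741/2 (c = ((-1/2 + 1) - 80)*(76 + 23) = (1/2 - 80)*99 = -159/2*99 = -15741/2 ≈ -7870.5)
p(j)*c = -4*(-15741/2) = 31482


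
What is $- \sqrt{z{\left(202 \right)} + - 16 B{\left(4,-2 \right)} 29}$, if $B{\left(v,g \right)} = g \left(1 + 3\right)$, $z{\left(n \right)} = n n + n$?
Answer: $- \sqrt{44718} \approx -211.47$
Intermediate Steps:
$z{\left(n \right)} = n + n^{2}$ ($z{\left(n \right)} = n^{2} + n = n + n^{2}$)
$B{\left(v,g \right)} = 4 g$ ($B{\left(v,g \right)} = g 4 = 4 g$)
$- \sqrt{z{\left(202 \right)} + - 16 B{\left(4,-2 \right)} 29} = - \sqrt{202 \left(1 + 202\right) + - 16 \cdot 4 \left(-2\right) 29} = - \sqrt{202 \cdot 203 + \left(-16\right) \left(-8\right) 29} = - \sqrt{41006 + 128 \cdot 29} = - \sqrt{41006 + 3712} = - \sqrt{44718}$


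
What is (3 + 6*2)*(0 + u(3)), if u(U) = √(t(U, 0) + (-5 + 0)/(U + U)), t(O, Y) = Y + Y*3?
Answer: 5*I*√30/2 ≈ 13.693*I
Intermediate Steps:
t(O, Y) = 4*Y (t(O, Y) = Y + 3*Y = 4*Y)
u(U) = √10*√(-1/U)/2 (u(U) = √(4*0 + (-5 + 0)/(U + U)) = √(0 - 5*1/(2*U)) = √(0 - 5/(2*U)) = √(-5/(2*U)) = √10*√(-1/U)/2)
(3 + 6*2)*(0 + u(3)) = (3 + 6*2)*(0 + √10*√(-1/3)/2) = (3 + 12)*(0 + √10*√(-1*⅓)/2) = 15*(0 + √10*√(-⅓)/2) = 15*(0 + √10*(I*√3/3)/2) = 15*(0 + I*√30/6) = 15*(I*√30/6) = 5*I*√30/2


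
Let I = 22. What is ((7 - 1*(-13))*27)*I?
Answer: 11880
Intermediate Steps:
((7 - 1*(-13))*27)*I = ((7 - 1*(-13))*27)*22 = ((7 + 13)*27)*22 = (20*27)*22 = 540*22 = 11880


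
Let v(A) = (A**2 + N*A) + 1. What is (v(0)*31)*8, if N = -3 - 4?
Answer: 248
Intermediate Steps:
N = -7
v(A) = 1 + A**2 - 7*A (v(A) = (A**2 - 7*A) + 1 = 1 + A**2 - 7*A)
(v(0)*31)*8 = ((1 + 0**2 - 7*0)*31)*8 = ((1 + 0 + 0)*31)*8 = (1*31)*8 = 31*8 = 248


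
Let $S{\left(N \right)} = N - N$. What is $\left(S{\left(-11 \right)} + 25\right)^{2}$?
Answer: $625$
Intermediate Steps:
$S{\left(N \right)} = 0$
$\left(S{\left(-11 \right)} + 25\right)^{2} = \left(0 + 25\right)^{2} = 25^{2} = 625$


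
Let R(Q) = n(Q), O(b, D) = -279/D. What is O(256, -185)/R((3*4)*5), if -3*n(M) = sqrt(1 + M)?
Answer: -837*sqrt(61)/11285 ≈ -0.57928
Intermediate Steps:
n(M) = -sqrt(1 + M)/3
R(Q) = -sqrt(1 + Q)/3
O(256, -185)/R((3*4)*5) = (-279/(-185))/((-sqrt(1 + (3*4)*5)/3)) = (-279*(-1/185))/((-sqrt(1 + 12*5)/3)) = 279/(185*((-sqrt(1 + 60)/3))) = 279/(185*((-sqrt(61)/3))) = 279*(-3*sqrt(61)/61)/185 = -837*sqrt(61)/11285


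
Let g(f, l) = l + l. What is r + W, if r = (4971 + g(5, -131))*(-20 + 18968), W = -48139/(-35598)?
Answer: 3176271895075/35598 ≈ 8.9226e+7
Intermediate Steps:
g(f, l) = 2*l
W = 48139/35598 (W = -48139*(-1/35598) = 48139/35598 ≈ 1.3523)
r = 89226132 (r = (4971 + 2*(-131))*(-20 + 18968) = (4971 - 262)*18948 = 4709*18948 = 89226132)
r + W = 89226132 + 48139/35598 = 3176271895075/35598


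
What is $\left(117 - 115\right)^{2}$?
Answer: $4$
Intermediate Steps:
$\left(117 - 115\right)^{2} = 2^{2} = 4$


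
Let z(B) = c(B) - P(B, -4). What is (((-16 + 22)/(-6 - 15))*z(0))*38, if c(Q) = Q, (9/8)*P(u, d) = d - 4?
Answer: -4864/63 ≈ -77.206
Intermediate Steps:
P(u, d) = -32/9 + 8*d/9 (P(u, d) = 8*(d - 4)/9 = 8*(-4 + d)/9 = -32/9 + 8*d/9)
z(B) = 64/9 + B (z(B) = B - (-32/9 + (8/9)*(-4)) = B - (-32/9 - 32/9) = B - 1*(-64/9) = B + 64/9 = 64/9 + B)
(((-16 + 22)/(-6 - 15))*z(0))*38 = (((-16 + 22)/(-6 - 15))*(64/9 + 0))*38 = ((6/(-21))*(64/9))*38 = ((6*(-1/21))*(64/9))*38 = -2/7*64/9*38 = -128/63*38 = -4864/63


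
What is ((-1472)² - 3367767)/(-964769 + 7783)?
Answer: 1200983/956986 ≈ 1.2550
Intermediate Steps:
((-1472)² - 3367767)/(-964769 + 7783) = (2166784 - 3367767)/(-956986) = -1200983*(-1/956986) = 1200983/956986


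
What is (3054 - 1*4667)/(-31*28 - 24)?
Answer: 1613/892 ≈ 1.8083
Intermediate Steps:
(3054 - 1*4667)/(-31*28 - 24) = (3054 - 4667)/(-868 - 24) = -1613/(-892) = -1613*(-1/892) = 1613/892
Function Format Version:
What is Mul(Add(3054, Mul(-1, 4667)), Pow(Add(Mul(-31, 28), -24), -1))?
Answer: Rational(1613, 892) ≈ 1.8083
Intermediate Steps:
Mul(Add(3054, Mul(-1, 4667)), Pow(Add(Mul(-31, 28), -24), -1)) = Mul(Add(3054, -4667), Pow(Add(-868, -24), -1)) = Mul(-1613, Pow(-892, -1)) = Mul(-1613, Rational(-1, 892)) = Rational(1613, 892)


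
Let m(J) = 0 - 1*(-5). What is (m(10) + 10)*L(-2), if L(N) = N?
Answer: -30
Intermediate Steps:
m(J) = 5 (m(J) = 0 + 5 = 5)
(m(10) + 10)*L(-2) = (5 + 10)*(-2) = 15*(-2) = -30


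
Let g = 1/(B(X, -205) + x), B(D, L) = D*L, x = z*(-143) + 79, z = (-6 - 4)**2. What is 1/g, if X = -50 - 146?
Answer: 25959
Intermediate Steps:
z = 100 (z = (-10)**2 = 100)
X = -196
x = -14221 (x = 100*(-143) + 79 = -14300 + 79 = -14221)
g = 1/25959 (g = 1/(-196*(-205) - 14221) = 1/(40180 - 14221) = 1/25959 ≈ 3.8522e-5)
1/g = 1/(1/25959) = 25959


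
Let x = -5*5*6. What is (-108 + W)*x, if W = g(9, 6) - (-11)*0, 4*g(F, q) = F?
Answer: 31725/2 ≈ 15863.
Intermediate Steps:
g(F, q) = F/4
x = -150 (x = -25*6 = -150)
W = 9/4 (W = (¼)*9 - (-11)*0 = 9/4 - 1*0 = 9/4 + 0 = 9/4 ≈ 2.2500)
(-108 + W)*x = (-108 + 9/4)*(-150) = -423/4*(-150) = 31725/2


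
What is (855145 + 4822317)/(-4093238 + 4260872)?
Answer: 2838731/83817 ≈ 33.868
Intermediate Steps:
(855145 + 4822317)/(-4093238 + 4260872) = 5677462/167634 = 5677462*(1/167634) = 2838731/83817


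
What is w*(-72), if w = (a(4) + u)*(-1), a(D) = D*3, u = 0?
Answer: 864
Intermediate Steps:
a(D) = 3*D
w = -12 (w = (3*4 + 0)*(-1) = (12 + 0)*(-1) = 12*(-1) = -12)
w*(-72) = -12*(-72) = 864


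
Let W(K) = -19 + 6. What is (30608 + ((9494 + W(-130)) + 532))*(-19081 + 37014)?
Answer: 728456393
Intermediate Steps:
W(K) = -13
(30608 + ((9494 + W(-130)) + 532))*(-19081 + 37014) = (30608 + ((9494 - 13) + 532))*(-19081 + 37014) = (30608 + (9481 + 532))*17933 = (30608 + 10013)*17933 = 40621*17933 = 728456393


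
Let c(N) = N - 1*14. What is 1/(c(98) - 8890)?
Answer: -1/8806 ≈ -0.00011356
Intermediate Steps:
c(N) = -14 + N (c(N) = N - 14 = -14 + N)
1/(c(98) - 8890) = 1/((-14 + 98) - 8890) = 1/(84 - 8890) = 1/(-8806) = -1/8806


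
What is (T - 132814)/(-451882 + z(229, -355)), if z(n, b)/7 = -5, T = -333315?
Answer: 466129/451917 ≈ 1.0314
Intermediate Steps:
z(n, b) = -35 (z(n, b) = 7*(-5) = -35)
(T - 132814)/(-451882 + z(229, -355)) = (-333315 - 132814)/(-451882 - 35) = -466129/(-451917) = -466129*(-1/451917) = 466129/451917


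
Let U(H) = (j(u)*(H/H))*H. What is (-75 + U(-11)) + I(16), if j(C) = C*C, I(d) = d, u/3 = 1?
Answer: -158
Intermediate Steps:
u = 3 (u = 3*1 = 3)
j(C) = C²
U(H) = 9*H (U(H) = (3²*(H/H))*H = (9*1)*H = 9*H)
(-75 + U(-11)) + I(16) = (-75 + 9*(-11)) + 16 = (-75 - 99) + 16 = -174 + 16 = -158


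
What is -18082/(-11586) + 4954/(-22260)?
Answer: 9586341/7164010 ≈ 1.3381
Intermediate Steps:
-18082/(-11586) + 4954/(-22260) = -18082*(-1/11586) + 4954*(-1/22260) = 9041/5793 - 2477/11130 = 9586341/7164010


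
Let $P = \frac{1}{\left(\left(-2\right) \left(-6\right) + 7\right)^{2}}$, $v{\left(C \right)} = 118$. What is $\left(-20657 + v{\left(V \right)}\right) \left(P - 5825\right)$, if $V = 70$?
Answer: $\frac{2273152744}{19} \approx 1.1964 \cdot 10^{8}$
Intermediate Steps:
$P = \frac{1}{361}$ ($P = \frac{1}{\left(12 + 7\right)^{2}} = \frac{1}{19^{2}} = \frac{1}{361} \approx 0.0027701$)
$\left(-20657 + v{\left(V \right)}\right) \left(P - 5825\right) = \left(-20657 + 118\right) \left(\frac{1}{361} - 5825\right) = \left(-20539\right) \left(- \frac{2102824}{361}\right) = \frac{2273152744}{19}$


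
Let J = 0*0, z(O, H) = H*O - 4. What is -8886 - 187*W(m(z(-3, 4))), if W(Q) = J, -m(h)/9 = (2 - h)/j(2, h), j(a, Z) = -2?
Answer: -8886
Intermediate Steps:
z(O, H) = -4 + H*O
m(h) = 9 - 9*h/2 (m(h) = -9*(2 - h)/(-2) = -9*(2 - h)*(-1)/2 = -9*(-1 + h/2) = 9 - 9*h/2)
J = 0
W(Q) = 0
-8886 - 187*W(m(z(-3, 4))) = -8886 - 187*0 = -8886 - 1*0 = -8886 + 0 = -8886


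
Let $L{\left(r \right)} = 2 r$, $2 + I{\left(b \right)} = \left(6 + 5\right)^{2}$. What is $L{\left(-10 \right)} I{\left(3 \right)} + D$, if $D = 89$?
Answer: $-2291$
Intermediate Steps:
$I{\left(b \right)} = 119$ ($I{\left(b \right)} = -2 + \left(6 + 5\right)^{2} = -2 + 11^{2} = -2 + 121 = 119$)
$L{\left(-10 \right)} I{\left(3 \right)} + D = 2 \left(-10\right) 119 + 89 = \left(-20\right) 119 + 89 = -2380 + 89 = -2291$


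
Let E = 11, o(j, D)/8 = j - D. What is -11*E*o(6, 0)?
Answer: -5808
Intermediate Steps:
o(j, D) = -8*D + 8*j (o(j, D) = 8*(j - D) = -8*D + 8*j)
-11*E*o(6, 0) = -11*11*(-8*0 + 8*6) = -121*(0 + 48) = -121*48 = -1*5808 = -5808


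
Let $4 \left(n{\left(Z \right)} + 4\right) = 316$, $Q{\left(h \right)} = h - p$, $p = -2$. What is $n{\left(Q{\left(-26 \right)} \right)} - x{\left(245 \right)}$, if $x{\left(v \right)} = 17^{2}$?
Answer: $-214$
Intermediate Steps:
$Q{\left(h \right)} = 2 + h$ ($Q{\left(h \right)} = h - -2 = h + 2 = 2 + h$)
$n{\left(Z \right)} = 75$ ($n{\left(Z \right)} = -4 + \frac{1}{4} \cdot 316 = -4 + 79 = 75$)
$x{\left(v \right)} = 289$
$n{\left(Q{\left(-26 \right)} \right)} - x{\left(245 \right)} = 75 - 289 = -214$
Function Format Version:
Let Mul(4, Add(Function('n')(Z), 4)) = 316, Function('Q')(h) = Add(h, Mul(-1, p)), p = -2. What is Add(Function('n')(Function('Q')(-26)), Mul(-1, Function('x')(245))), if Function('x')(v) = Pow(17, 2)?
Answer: -214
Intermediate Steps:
Function('Q')(h) = Add(2, h) (Function('Q')(h) = Add(h, Mul(-1, -2)) = Add(h, 2) = Add(2, h))
Function('n')(Z) = 75 (Function('n')(Z) = Add(-4, Mul(Rational(1, 4), 316)) = Add(-4, 79) = 75)
Function('x')(v) = 289
Add(Function('n')(Function('Q')(-26)), Mul(-1, Function('x')(245))) = Add(75, Mul(-1, 289)) = Add(75, -289) = -214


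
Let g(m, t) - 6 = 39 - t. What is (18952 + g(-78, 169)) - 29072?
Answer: -10244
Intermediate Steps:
g(m, t) = 45 - t (g(m, t) = 6 + (39 - t) = 45 - t)
(18952 + g(-78, 169)) - 29072 = (18952 + (45 - 1*169)) - 29072 = (18952 + (45 - 169)) - 29072 = (18952 - 124) - 29072 = 18828 - 29072 = -10244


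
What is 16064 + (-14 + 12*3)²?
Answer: 16548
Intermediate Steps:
16064 + (-14 + 12*3)² = 16064 + (-14 + 36)² = 16064 + 22² = 16064 + 484 = 16548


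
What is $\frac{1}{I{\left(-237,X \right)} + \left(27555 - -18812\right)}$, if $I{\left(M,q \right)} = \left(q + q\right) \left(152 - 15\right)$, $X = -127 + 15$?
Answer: $\frac{1}{15679} \approx 6.378 \cdot 10^{-5}$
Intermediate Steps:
$X = -112$
$I{\left(M,q \right)} = 274 q$ ($I{\left(M,q \right)} = 2 q 137 = 274 q$)
$\frac{1}{I{\left(-237,X \right)} + \left(27555 - -18812\right)} = \frac{1}{274 \left(-112\right) + \left(27555 - -18812\right)} = \frac{1}{-30688 + \left(27555 + 18812\right)} = \frac{1}{-30688 + 46367} = \frac{1}{15679}$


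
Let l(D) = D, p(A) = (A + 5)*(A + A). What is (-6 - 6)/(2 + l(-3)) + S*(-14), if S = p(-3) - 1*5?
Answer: 250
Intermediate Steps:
p(A) = 2*A*(5 + A) (p(A) = (5 + A)*(2*A) = 2*A*(5 + A))
S = -17 (S = 2*(-3)*(5 - 3) - 1*5 = 2*(-3)*2 - 5 = -12 - 5 = -17)
(-6 - 6)/(2 + l(-3)) + S*(-14) = (-6 - 6)/(2 - 3) - 17*(-14) = -12/(-1) + 238 = -12*(-1) + 238 = 12 + 238 = 250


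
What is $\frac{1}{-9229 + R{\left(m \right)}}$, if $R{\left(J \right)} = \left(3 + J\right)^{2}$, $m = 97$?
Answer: $\frac{1}{771} \approx 0.001297$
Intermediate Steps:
$\frac{1}{-9229 + R{\left(m \right)}} = \frac{1}{-9229 + \left(3 + 97\right)^{2}} = \frac{1}{-9229 + 100^{2}} = \frac{1}{-9229 + 10000} = \frac{1}{771}$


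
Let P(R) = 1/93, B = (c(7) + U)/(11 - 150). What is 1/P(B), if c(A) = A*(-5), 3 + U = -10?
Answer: 93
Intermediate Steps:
U = -13 (U = -3 - 10 = -13)
c(A) = -5*A
B = 48/139 (B = (-5*7 - 13)/(11 - 150) = (-35 - 13)/(-139) = -48*(-1/139) = 48/139 ≈ 0.34532)
P(R) = 1/93
1/P(B) = 1/(1/93) = 93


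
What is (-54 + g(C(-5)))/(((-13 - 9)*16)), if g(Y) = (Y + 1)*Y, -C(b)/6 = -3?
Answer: -9/11 ≈ -0.81818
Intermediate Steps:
C(b) = 18 (C(b) = -6*(-3) = 18)
g(Y) = Y*(1 + Y) (g(Y) = (1 + Y)*Y = Y*(1 + Y))
(-54 + g(C(-5)))/(((-13 - 9)*16)) = (-54 + 18*(1 + 18))/(((-13 - 9)*16)) = (-54 + 18*19)/((-22*16)) = (-54 + 342)/(-352) = 288*(-1/352) = -9/11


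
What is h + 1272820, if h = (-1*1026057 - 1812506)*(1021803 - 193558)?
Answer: -2351024339115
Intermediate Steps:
h = -2351025611935 (h = (-1026057 - 1812506)*828245 = -2838563*828245 = -2351025611935)
h + 1272820 = -2351025611935 + 1272820 = -2351024339115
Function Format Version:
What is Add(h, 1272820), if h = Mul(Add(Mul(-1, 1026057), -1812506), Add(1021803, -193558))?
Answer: -2351024339115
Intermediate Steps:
h = -2351025611935 (h = Mul(Add(-1026057, -1812506), 828245) = Mul(-2838563, 828245) = -2351025611935)
Add(h, 1272820) = Add(-2351025611935, 1272820) = -2351024339115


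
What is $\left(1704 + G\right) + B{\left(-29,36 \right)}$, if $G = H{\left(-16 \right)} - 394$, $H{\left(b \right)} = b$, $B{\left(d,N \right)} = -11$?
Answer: $1283$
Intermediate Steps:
$G = -410$ ($G = -16 - 394 = -410$)
$\left(1704 + G\right) + B{\left(-29,36 \right)} = \left(1704 - 410\right) - 11 = 1294 - 11 = 1283$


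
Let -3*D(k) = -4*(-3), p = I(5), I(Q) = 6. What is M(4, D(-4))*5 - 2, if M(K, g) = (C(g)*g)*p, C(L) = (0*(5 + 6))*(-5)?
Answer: -2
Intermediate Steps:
p = 6
C(L) = 0 (C(L) = (0*11)*(-5) = 0*(-5) = 0)
D(k) = -4 (D(k) = -(-4)*(-3)/3 = -⅓*12 = -4)
M(K, g) = 0 (M(K, g) = (0*g)*6 = 0*6 = 0)
M(4, D(-4))*5 - 2 = 0*5 - 2 = 0 - 2 = -2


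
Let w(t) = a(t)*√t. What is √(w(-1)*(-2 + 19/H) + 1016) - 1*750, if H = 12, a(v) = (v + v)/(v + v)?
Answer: -750 + √(36576 - 15*I)/6 ≈ -718.13 - 0.006536*I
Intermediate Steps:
a(v) = 1 (a(v) = (2*v)/((2*v)) = (2*v)*(1/(2*v)) = 1)
w(t) = √t (w(t) = 1*√t = √t)
√(w(-1)*(-2 + 19/H) + 1016) - 1*750 = √(√(-1)*(-2 + 19/12) + 1016) - 1*750 = √(I*(-2 + 19*(1/12)) + 1016) - 750 = √(I*(-2 + 19/12) + 1016) - 750 = √(I*(-5/12) + 1016) - 750 = √(-5*I/12 + 1016) - 750 = √(1016 - 5*I/12) - 750 = -750 + √(1016 - 5*I/12)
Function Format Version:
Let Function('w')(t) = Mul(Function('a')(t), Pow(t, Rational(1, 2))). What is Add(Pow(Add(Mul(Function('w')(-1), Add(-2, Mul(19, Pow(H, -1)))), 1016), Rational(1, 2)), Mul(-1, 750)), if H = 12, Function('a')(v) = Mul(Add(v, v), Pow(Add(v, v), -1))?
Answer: Add(-750, Mul(Rational(1, 6), Pow(Add(36576, Mul(-15, I)), Rational(1, 2)))) ≈ Add(-718.13, Mul(-0.0065360, I))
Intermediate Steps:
Function('a')(v) = 1 (Function('a')(v) = Mul(Mul(2, v), Pow(Mul(2, v), -1)) = Mul(Mul(2, v), Mul(Rational(1, 2), Pow(v, -1))) = 1)
Function('w')(t) = Pow(t, Rational(1, 2)) (Function('w')(t) = Mul(1, Pow(t, Rational(1, 2))) = Pow(t, Rational(1, 2)))
Add(Pow(Add(Mul(Function('w')(-1), Add(-2, Mul(19, Pow(H, -1)))), 1016), Rational(1, 2)), Mul(-1, 750)) = Add(Pow(Add(Mul(Pow(-1, Rational(1, 2)), Add(-2, Mul(19, Pow(12, -1)))), 1016), Rational(1, 2)), Mul(-1, 750)) = Add(Pow(Add(Mul(I, Add(-2, Mul(19, Rational(1, 12)))), 1016), Rational(1, 2)), -750) = Add(Pow(Add(Mul(I, Add(-2, Rational(19, 12))), 1016), Rational(1, 2)), -750) = Add(Pow(Add(Mul(I, Rational(-5, 12)), 1016), Rational(1, 2)), -750) = Add(Pow(Add(Mul(Rational(-5, 12), I), 1016), Rational(1, 2)), -750) = Add(Pow(Add(1016, Mul(Rational(-5, 12), I)), Rational(1, 2)), -750) = Add(-750, Pow(Add(1016, Mul(Rational(-5, 12), I)), Rational(1, 2)))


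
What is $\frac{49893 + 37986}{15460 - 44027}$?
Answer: $- \frac{7989}{2597} \approx -3.0762$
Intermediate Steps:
$\frac{49893 + 37986}{15460 - 44027} = \frac{87879}{-28567} = 87879 \left(- \frac{1}{28567}\right) = - \frac{7989}{2597}$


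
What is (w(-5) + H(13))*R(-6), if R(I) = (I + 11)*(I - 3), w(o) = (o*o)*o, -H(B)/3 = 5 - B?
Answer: 4545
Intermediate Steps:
H(B) = -15 + 3*B (H(B) = -3*(5 - B) = -15 + 3*B)
w(o) = o³ (w(o) = o²*o = o³)
R(I) = (-3 + I)*(11 + I) (R(I) = (11 + I)*(-3 + I) = (-3 + I)*(11 + I))
(w(-5) + H(13))*R(-6) = ((-5)³ + (-15 + 3*13))*(-33 + (-6)² + 8*(-6)) = (-125 + (-15 + 39))*(-33 + 36 - 48) = (-125 + 24)*(-45) = -101*(-45) = 4545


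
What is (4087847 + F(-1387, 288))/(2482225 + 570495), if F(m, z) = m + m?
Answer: 4085073/3052720 ≈ 1.3382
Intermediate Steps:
F(m, z) = 2*m
(4087847 + F(-1387, 288))/(2482225 + 570495) = (4087847 + 2*(-1387))/(2482225 + 570495) = (4087847 - 2774)/3052720 = 4085073*(1/3052720) = 4085073/3052720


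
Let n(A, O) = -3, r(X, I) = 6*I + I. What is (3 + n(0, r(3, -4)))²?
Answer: 0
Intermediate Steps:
r(X, I) = 7*I
(3 + n(0, r(3, -4)))² = (3 - 3)² = 0² = 0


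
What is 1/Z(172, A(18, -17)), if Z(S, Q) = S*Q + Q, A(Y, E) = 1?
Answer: 1/173 ≈ 0.0057803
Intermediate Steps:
Z(S, Q) = Q + Q*S (Z(S, Q) = Q*S + Q = Q + Q*S)
1/Z(172, A(18, -17)) = 1/(1*(1 + 172)) = 1/(1*173) = 1/173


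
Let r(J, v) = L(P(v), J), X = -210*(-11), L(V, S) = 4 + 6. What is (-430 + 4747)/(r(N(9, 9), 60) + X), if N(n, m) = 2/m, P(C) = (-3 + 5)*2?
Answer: 4317/2320 ≈ 1.8608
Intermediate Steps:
P(C) = 4 (P(C) = 2*2 = 4)
L(V, S) = 10
X = 2310
r(J, v) = 10
(-430 + 4747)/(r(N(9, 9), 60) + X) = (-430 + 4747)/(10 + 2310) = 4317/2320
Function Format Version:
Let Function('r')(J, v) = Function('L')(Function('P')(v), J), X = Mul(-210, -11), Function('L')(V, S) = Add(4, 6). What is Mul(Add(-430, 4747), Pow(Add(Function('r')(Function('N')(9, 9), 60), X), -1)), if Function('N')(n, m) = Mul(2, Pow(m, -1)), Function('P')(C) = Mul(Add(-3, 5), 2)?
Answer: Rational(4317, 2320) ≈ 1.8608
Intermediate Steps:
Function('P')(C) = 4 (Function('P')(C) = Mul(2, 2) = 4)
Function('L')(V, S) = 10
X = 2310
Function('r')(J, v) = 10
Mul(Add(-430, 4747), Pow(Add(Function('r')(Function('N')(9, 9), 60), X), -1)) = Mul(Add(-430, 4747), Pow(Add(10, 2310), -1)) = Mul(4317, Pow(2320, -1)) = Mul(4317, Rational(1, 2320)) = Rational(4317, 2320)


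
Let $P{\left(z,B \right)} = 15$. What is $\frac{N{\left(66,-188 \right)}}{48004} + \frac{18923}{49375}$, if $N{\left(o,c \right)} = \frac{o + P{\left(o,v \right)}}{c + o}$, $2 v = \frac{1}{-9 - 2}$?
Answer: $\frac{110818323049}{289164095000} \approx 0.38324$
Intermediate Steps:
$v = - \frac{1}{22}$ ($v = \frac{1}{2 \left(-9 - 2\right)} = \frac{1}{2 \left(-11\right)} = \frac{1}{2} \left(- \frac{1}{11}\right) = - \frac{1}{22} \approx -0.045455$)
$N{\left(o,c \right)} = \frac{15 + o}{c + o}$ ($N{\left(o,c \right)} = \frac{o + 15}{c + o} = \frac{15 + o}{c + o}$)
$\frac{N{\left(66,-188 \right)}}{48004} + \frac{18923}{49375} = \frac{\frac{1}{-188 + 66} \left(15 + 66\right)}{48004} + \frac{18923}{49375} = \frac{1}{-122} \cdot 81 \cdot \frac{1}{48004} + 18923 \cdot \frac{1}{49375} = \left(- \frac{1}{122}\right) 81 \cdot \frac{1}{48004} + \frac{18923}{49375} = \left(- \frac{81}{122}\right) \frac{1}{48004} + \frac{18923}{49375} = - \frac{81}{5856488} + \frac{18923}{49375} = \frac{110818323049}{289164095000}$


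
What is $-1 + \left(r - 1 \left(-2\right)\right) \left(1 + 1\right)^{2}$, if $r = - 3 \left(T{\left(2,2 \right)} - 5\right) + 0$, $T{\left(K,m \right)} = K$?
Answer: $43$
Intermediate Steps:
$r = 9$ ($r = - 3 \left(2 - 5\right) + 0 = \left(-3\right) \left(-3\right) + 0 = 9 + 0 = 9$)
$-1 + \left(r - 1 \left(-2\right)\right) \left(1 + 1\right)^{2} = -1 + \left(9 - 1 \left(-2\right)\right) \left(1 + 1\right)^{2} = -1 + \left(9 - -2\right) 2^{2} = -1 + \left(9 + 2\right) 4 = -1 + 11 \cdot 4 = -1 + 44 = 43$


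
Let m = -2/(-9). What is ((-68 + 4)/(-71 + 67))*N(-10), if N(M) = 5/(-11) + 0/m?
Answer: -80/11 ≈ -7.2727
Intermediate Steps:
m = 2/9 (m = -2*(-⅑) = 2/9 ≈ 0.22222)
N(M) = -5/11 (N(M) = 5/(-11) + 0/(2/9) = 5*(-1/11) + 0*(9/2) = -5/11 + 0 = -5/11)
((-68 + 4)/(-71 + 67))*N(-10) = ((-68 + 4)/(-71 + 67))*(-5/11) = -64/(-4)*(-5/11) = -64*(-¼)*(-5/11) = 16*(-5/11) = -80/11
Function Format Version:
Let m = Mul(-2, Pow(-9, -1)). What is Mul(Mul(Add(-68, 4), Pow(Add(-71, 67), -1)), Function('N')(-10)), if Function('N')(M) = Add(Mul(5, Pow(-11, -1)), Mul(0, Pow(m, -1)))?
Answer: Rational(-80, 11) ≈ -7.2727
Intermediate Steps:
m = Rational(2, 9) (m = Mul(-2, Rational(-1, 9)) = Rational(2, 9) ≈ 0.22222)
Function('N')(M) = Rational(-5, 11) (Function('N')(M) = Add(Mul(5, Pow(-11, -1)), Mul(0, Pow(Rational(2, 9), -1))) = Add(Mul(5, Rational(-1, 11)), Mul(0, Rational(9, 2))) = Add(Rational(-5, 11), 0) = Rational(-5, 11))
Mul(Mul(Add(-68, 4), Pow(Add(-71, 67), -1)), Function('N')(-10)) = Mul(Mul(Add(-68, 4), Pow(Add(-71, 67), -1)), Rational(-5, 11)) = Mul(Mul(-64, Pow(-4, -1)), Rational(-5, 11)) = Mul(Mul(-64, Rational(-1, 4)), Rational(-5, 11)) = Mul(16, Rational(-5, 11)) = Rational(-80, 11)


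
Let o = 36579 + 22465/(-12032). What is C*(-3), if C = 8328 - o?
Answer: 1019680701/12032 ≈ 84747.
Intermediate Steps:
o = 440096063/12032 (o = 36579 + 22465*(-1/12032) = 36579 - 22465/12032 = 440096063/12032 ≈ 36577.)
C = -339893567/12032 (C = 8328 - 1*440096063/12032 = 8328 - 440096063/12032 = -339893567/12032 ≈ -28249.)
C*(-3) = -339893567/12032*(-3) = 1019680701/12032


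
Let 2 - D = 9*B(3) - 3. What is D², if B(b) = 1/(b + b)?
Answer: 49/4 ≈ 12.250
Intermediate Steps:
B(b) = 1/(2*b)
D = 7/2 (D = 2 - (9*((½)/3) - 3) = 2 - (9*((½)*(⅓)) - 3) = 2 - (9*(⅙) - 3) = 2 - (3/2 - 3) = 2 - 1*(-3/2) = 2 + 3/2 = 7/2 ≈ 3.5000)
D² = (7/2)² = 49/4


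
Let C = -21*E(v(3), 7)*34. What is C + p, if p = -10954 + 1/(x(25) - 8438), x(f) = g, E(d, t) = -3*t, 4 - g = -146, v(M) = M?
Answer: 33483519/8288 ≈ 4040.0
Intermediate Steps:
g = 150 (g = 4 - 1*(-146) = 4 + 146 = 150)
x(f) = 150
C = 14994 (C = -(-63)*7*34 = -21*(-21)*34 = 441*34 = 14994)
p = -90786753/8288 (p = -10954 + 1/(150 - 8438) = -10954 + 1/(-8288) = -10954 - 1/8288 = -90786753/8288 ≈ -10954.)
C + p = 14994 - 90786753/8288 = 33483519/8288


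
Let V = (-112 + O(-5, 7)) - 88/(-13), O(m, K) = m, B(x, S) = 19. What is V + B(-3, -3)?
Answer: -1186/13 ≈ -91.231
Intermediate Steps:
V = -1433/13 (V = (-112 - 5) - 88/(-13) = -117 - 88*(-1/13) = -117 + 88/13 = -1433/13 ≈ -110.23)
V + B(-3, -3) = -1433/13 + 19 = -1186/13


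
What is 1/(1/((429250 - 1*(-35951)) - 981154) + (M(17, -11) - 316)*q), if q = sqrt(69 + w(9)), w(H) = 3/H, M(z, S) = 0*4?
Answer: 1547859/5529142515760844029 - 336486277736176*sqrt(39)/5529142515760844029 ≈ -0.00038005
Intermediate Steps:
M(z, S) = 0
q = 4*sqrt(39)/3 (q = sqrt(69 + 3/9) = sqrt(69 + 3*(1/9)) = sqrt(69 + 1/3) = sqrt(208/3) = 4*sqrt(39)/3 ≈ 8.3267)
1/(1/((429250 - 1*(-35951)) - 981154) + (M(17, -11) - 316)*q) = 1/(1/((429250 - 1*(-35951)) - 981154) + (0 - 316)*(4*sqrt(39)/3)) = 1/(1/((429250 + 35951) - 981154) - 1264*sqrt(39)/3) = 1/(1/(465201 - 981154) - 1264*sqrt(39)/3) = 1/(1/(-515953) - 1264*sqrt(39)/3) = 1/(-1/515953 - 1264*sqrt(39)/3)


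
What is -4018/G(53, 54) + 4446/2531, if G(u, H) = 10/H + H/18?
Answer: -137097855/108833 ≈ -1259.7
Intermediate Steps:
G(u, H) = 10/H + H/18 (G(u, H) = 10/H + H*(1/18) = 10/H + H/18)
-4018/G(53, 54) + 4446/2531 = -4018/(10/54 + (1/18)*54) + 4446/2531 = -4018/(10*(1/54) + 3) + 4446*(1/2531) = -4018/(5/27 + 3) + 4446/2531 = -4018/86/27 + 4446/2531 = -4018*27/86 + 4446/2531 = -54243/43 + 4446/2531 = -137097855/108833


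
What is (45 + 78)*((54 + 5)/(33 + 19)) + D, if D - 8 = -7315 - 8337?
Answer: -806231/52 ≈ -15504.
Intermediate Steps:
D = -15644 (D = 8 + (-7315 - 8337) = 8 - 15652 = -15644)
(45 + 78)*((54 + 5)/(33 + 19)) + D = (45 + 78)*((54 + 5)/(33 + 19)) - 15644 = 123*(59/52) - 15644 = 7257/52 - 15644 = -806231/52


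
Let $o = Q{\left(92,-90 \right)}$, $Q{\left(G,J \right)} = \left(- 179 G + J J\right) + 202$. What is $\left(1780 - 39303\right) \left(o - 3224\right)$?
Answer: $427386970$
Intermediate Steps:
$Q{\left(G,J \right)} = 202 + J^{2} - 179 G$ ($Q{\left(G,J \right)} = \left(- 179 G + J^{2}\right) + 202 = \left(J^{2} - 179 G\right) + 202 = 202 + J^{2} - 179 G$)
$o = -8166$ ($o = 202 + \left(-90\right)^{2} - 16468 = 202 + 8100 - 16468 = -8166$)
$\left(1780 - 39303\right) \left(o - 3224\right) = \left(1780 - 39303\right) \left(-8166 - 3224\right) = \left(-37523\right) \left(-11390\right) = 427386970$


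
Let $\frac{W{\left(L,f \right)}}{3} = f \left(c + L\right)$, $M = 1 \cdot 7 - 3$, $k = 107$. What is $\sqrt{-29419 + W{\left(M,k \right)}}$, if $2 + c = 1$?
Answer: $2 i \sqrt{7114} \approx 168.69 i$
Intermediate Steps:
$c = -1$ ($c = -2 + 1 = -1$)
$M = 4$ ($M = 7 - 3 = 4$)
$W{\left(L,f \right)} = 3 f \left(-1 + L\right)$
$\sqrt{-29419 + W{\left(M,k \right)}} = \sqrt{-29419 + 3 \cdot 107 \left(-1 + 4\right)} = \sqrt{-29419 + 3 \cdot 107 \cdot 3} = \sqrt{-29419 + 963} = \sqrt{-28456} = 2 i \sqrt{7114}$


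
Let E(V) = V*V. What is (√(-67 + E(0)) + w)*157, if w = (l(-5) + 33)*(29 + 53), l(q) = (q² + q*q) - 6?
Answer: 991298 + 157*I*√67 ≈ 9.913e+5 + 1285.1*I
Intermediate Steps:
E(V) = V²
l(q) = -6 + 2*q² (l(q) = (q² + q²) - 6 = 2*q² - 6 = -6 + 2*q²)
w = 6314 (w = ((-6 + 2*(-5)²) + 33)*(29 + 53) = ((-6 + 2*25) + 33)*82 = ((-6 + 50) + 33)*82 = (44 + 33)*82 = 77*82 = 6314)
(√(-67 + E(0)) + w)*157 = (√(-67 + 0²) + 6314)*157 = (√(-67 + 0) + 6314)*157 = (√(-67) + 6314)*157 = (I*√67 + 6314)*157 = (6314 + I*√67)*157 = 991298 + 157*I*√67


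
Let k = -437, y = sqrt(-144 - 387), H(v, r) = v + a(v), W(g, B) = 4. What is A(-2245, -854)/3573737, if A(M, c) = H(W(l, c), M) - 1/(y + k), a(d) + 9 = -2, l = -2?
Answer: -1340063/684370635500 + 3*I*sqrt(59)/684370635500 ≈ -1.9581e-6 + 3.3671e-11*I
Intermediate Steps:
a(d) = -11 (a(d) = -9 - 2 = -11)
H(v, r) = -11 + v (H(v, r) = v - 11 = -11 + v)
y = 3*I*sqrt(59) (y = sqrt(-531) = 3*I*sqrt(59) ≈ 23.043*I)
A(M, c) = -7 - 1/(-437 + 3*I*sqrt(59)) (A(M, c) = (-11 + 4) - 1/(3*I*sqrt(59) - 437) = -7 - 1/(-437 + 3*I*sqrt(59)))
A(-2245, -854)/3573737 = (-1340063/191500 + 3*I*sqrt(59)/191500)/3573737 = (-1340063/191500 + 3*I*sqrt(59)/191500)*(1/3573737) = -1340063/684370635500 + 3*I*sqrt(59)/684370635500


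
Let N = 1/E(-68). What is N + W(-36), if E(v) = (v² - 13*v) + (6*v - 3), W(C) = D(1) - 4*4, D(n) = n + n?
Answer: -71357/5097 ≈ -14.000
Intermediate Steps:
D(n) = 2*n
W(C) = -14 (W(C) = 2*1 - 4*4 = 2 - 16 = -14)
E(v) = -3 + v² - 7*v (E(v) = (v² - 13*v) + (-3 + 6*v) = -3 + v² - 7*v)
N = 1/5097 (N = 1/(-3 + (-68)² - 7*(-68)) = 1/(-3 + 4624 + 476) = 1/5097 ≈ 0.00019619)
N + W(-36) = 1/5097 - 14 = -71357/5097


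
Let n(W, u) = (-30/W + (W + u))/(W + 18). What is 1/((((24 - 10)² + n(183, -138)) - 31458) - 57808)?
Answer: -12261/1092084535 ≈ -1.1227e-5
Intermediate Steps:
n(W, u) = (W + u - 30/W)/(18 + W)
1/((((24 - 10)² + n(183, -138)) - 31458) - 57808) = 1/((((24 - 10)² + (-30 + 183² + 183*(-138))/(183*(18 + 183))) - 31458) - 57808) = 1/(((14² + (1/183)*(-30 + 33489 - 25254)/201) - 31458) - 57808) = 1/(((196 + (1/183)*(1/201)*8205) - 31458) - 57808) = 1/(((196 + 2735/12261) - 31458) - 57808) = 1/((2405891/12261 - 31458) - 57808) = 1/(-383300647/12261 - 57808) = 1/(-1092084535/12261) = -12261/1092084535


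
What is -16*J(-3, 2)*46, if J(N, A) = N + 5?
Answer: -1472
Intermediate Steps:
J(N, A) = 5 + N
-16*J(-3, 2)*46 = -16*(5 - 3)*46 = -16*2*46 = -32*46 = -1472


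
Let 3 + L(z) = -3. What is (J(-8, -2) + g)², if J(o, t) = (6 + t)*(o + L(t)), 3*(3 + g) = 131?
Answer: 2116/9 ≈ 235.11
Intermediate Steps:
g = 122/3 (g = -3 + (⅓)*131 = -3 + 131/3 = 122/3 ≈ 40.667)
L(z) = -6 (L(z) = -3 - 3 = -6)
J(o, t) = (-6 + o)*(6 + t) (J(o, t) = (6 + t)*(o - 6) = (6 + t)*(-6 + o) = (-6 + o)*(6 + t))
(J(-8, -2) + g)² = ((-36 - 6*(-2) + 6*(-8) - 8*(-2)) + 122/3)² = ((-36 + 12 - 48 + 16) + 122/3)² = (-56 + 122/3)² = (-46/3)² = 2116/9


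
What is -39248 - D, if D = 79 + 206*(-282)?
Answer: 18765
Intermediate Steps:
D = -58013 (D = 79 - 58092 = -58013)
-39248 - D = -39248 - 1*(-58013) = -39248 + 58013 = 18765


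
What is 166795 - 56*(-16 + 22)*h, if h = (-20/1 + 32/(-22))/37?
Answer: 67964861/407 ≈ 1.6699e+5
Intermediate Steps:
h = -236/407 (h = (-20*1 + 32*(-1/22))*(1/37) = (-20 - 16/11)*(1/37) = -236/11*1/37 = -236/407 ≈ -0.57985)
166795 - 56*(-16 + 22)*h = 166795 - 56*(-16 + 22)*(-236)/407 = 166795 - 56*6*(-236)/407 = 166795 - 336*(-236)/407 = 166795 - 1*(-79296/407) = 166795 + 79296/407 = 67964861/407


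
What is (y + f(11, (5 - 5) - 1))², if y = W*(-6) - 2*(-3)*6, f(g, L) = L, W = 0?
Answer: 1225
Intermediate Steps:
y = 36 (y = 0*(-6) - 2*(-3)*6 = 0 + 6*6 = 0 + 36 = 36)
(y + f(11, (5 - 5) - 1))² = (36 + ((5 - 5) - 1))² = (36 + (0 - 1))² = (36 - 1)² = 35² = 1225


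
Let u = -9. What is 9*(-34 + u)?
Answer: -387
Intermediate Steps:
9*(-34 + u) = 9*(-34 - 9) = 9*(-43) = -387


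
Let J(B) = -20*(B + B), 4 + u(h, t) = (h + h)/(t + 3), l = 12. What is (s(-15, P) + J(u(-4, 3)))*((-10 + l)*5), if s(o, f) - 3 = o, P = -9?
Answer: 6040/3 ≈ 2013.3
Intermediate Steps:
u(h, t) = -4 + 2*h/(3 + t) (u(h, t) = -4 + (h + h)/(t + 3) = -4 + (2*h)/(3 + t) = -4 + 2*h/(3 + t))
s(o, f) = 3 + o
J(B) = -40*B
(s(-15, P) + J(u(-4, 3)))*((-10 + l)*5) = ((3 - 15) - 80*(-6 - 4 - 2*3)/(3 + 3))*((-10 + 12)*5) = (-12 - 80*(-6 - 4 - 6)/6)*(2*5) = (-12 - 80*(-16)/6)*10 = (-12 - 40*(-16/3))*10 = (-12 + 640/3)*10 = (604/3)*10 = 6040/3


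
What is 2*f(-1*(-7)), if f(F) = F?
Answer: 14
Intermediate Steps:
2*f(-1*(-7)) = 2*(-1*(-7)) = 2*7 = 14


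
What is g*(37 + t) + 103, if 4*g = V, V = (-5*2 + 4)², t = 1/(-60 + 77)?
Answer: 7421/17 ≈ 436.53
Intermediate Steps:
t = 1/17 ≈ 0.058824
V = 36 (V = (-10 + 4)² = (-6)² = 36)
g = 9 (g = (¼)*36 = 9)
g*(37 + t) + 103 = 9*(37 + 1/17) + 103 = 9*(630/17) + 103 = 5670/17 + 103 = 7421/17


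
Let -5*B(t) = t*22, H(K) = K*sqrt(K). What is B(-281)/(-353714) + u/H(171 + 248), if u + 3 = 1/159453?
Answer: -3091/884285 - 478358*sqrt(419)/27993728133 ≈ -0.0038453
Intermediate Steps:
H(K) = K**(3/2)
B(t) = -22*t/5 (B(t) = -t*22/5 = -22*t/5)
u = -478358/159453 (u = -3 + 1/159453 = -478358/159453 ≈ -3.0000)
B(-281)/(-353714) + u/H(171 + 248) = -22/5*(-281)/(-353714) - 478358/(159453*(171 + 248)**(3/2)) = (6182/5)*(-1/353714) - 478358*sqrt(419)/175561/159453 = -3091/884285 - 478358*sqrt(419)/175561/159453 = -3091/884285 - 478358*sqrt(419)/27993728133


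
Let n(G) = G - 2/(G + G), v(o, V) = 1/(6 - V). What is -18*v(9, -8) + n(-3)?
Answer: -83/21 ≈ -3.9524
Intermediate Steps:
n(G) = G - 1/G (n(G) = G - 2/(2*G) = G + (1/(2*G))*(-2) = G - 1/G)
-18*v(9, -8) + n(-3) = -(-18)/(-6 - 8) + (-3 - 1/(-3)) = -(-18)/(-14) + (-3 - 1*(-⅓)) = -(-18)*(-1)/14 + (-3 + ⅓) = -18*1/14 - 8/3 = -9/7 - 8/3 = -83/21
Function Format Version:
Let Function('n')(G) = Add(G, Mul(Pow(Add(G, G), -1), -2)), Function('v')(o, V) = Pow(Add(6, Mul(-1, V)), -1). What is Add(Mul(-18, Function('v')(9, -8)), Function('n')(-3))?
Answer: Rational(-83, 21) ≈ -3.9524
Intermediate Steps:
Function('n')(G) = Add(G, Mul(-1, Pow(G, -1))) (Function('n')(G) = Add(G, Mul(Pow(Mul(2, G), -1), -2)) = Add(G, Mul(Mul(Rational(1, 2), Pow(G, -1)), -2)) = Add(G, Mul(-1, Pow(G, -1))))
Add(Mul(-18, Function('v')(9, -8)), Function('n')(-3)) = Add(Mul(-18, Mul(-1, Pow(Add(-6, -8), -1))), Add(-3, Mul(-1, Pow(-3, -1)))) = Add(Mul(-18, Mul(-1, Pow(-14, -1))), Add(-3, Mul(-1, Rational(-1, 3)))) = Add(Mul(-18, Mul(-1, Rational(-1, 14))), Add(-3, Rational(1, 3))) = Add(Mul(-18, Rational(1, 14)), Rational(-8, 3)) = Add(Rational(-9, 7), Rational(-8, 3)) = Rational(-83, 21)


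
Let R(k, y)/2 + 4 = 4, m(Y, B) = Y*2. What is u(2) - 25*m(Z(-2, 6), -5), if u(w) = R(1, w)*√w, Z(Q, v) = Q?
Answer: 100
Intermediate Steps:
m(Y, B) = 2*Y
R(k, y) = 0 (R(k, y) = -8 + 2*4 = -8 + 8 = 0)
u(w) = 0 (u(w) = 0*√w = 0)
u(2) - 25*m(Z(-2, 6), -5) = 0 - 50*(-2) = 0 - 25*(-4) = 0 + 100 = 100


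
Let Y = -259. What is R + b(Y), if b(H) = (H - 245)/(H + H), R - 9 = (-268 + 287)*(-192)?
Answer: -134607/37 ≈ -3638.0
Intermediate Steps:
R = -3639 (R = 9 + (-268 + 287)*(-192) = 9 + 19*(-192) = 9 - 3648 = -3639)
b(H) = (-245 + H)/(2*H) (b(H) = (-245 + H)/((2*H)) = (-245 + H)*(1/(2*H)) = (-245 + H)/(2*H))
R + b(Y) = -3639 + (½)*(-245 - 259)/(-259) = -3639 + (½)*(-1/259)*(-504) = -3639 + 36/37 = -134607/37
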